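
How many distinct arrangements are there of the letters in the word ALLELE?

The 6 letters of ALLELE have repeats: E appearing twice and L appearing 3 times.
The number of distinct arrangements is 6!/(3!·2!) = 720/12 = 60.

60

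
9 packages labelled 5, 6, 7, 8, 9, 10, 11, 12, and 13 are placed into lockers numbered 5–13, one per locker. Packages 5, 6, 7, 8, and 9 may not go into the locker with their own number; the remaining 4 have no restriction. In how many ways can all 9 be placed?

Let Aᵢ (for 5 ≤ i ≤ 9) be the placements that put package i in its forbidden locker. Any j of these fix j positions, leaving (9−j)! ways to fill the rest, and there are C(5,j) ways to pick which j.
By inclusion–exclusion, the number of valid placements is Σ_{j=0}^{5} (−1)^j C(5,j)·(9−j)!.
Computing: 362880 − 201600 + 50400 − 7200 + 600 − 24 = 205056.

205056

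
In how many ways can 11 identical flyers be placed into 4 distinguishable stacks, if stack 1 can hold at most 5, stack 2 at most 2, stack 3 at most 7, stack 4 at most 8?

Ignoring the caps, the number of non-negative solutions to x_1+…+x_4 = 11 is C(14,3) = 364.
Subtract solutions that violate a single cap (substitute x_i' = x_i − (cap_i+1)): x_1 ≥ 6 gives C(8,3) = 56; x_2 ≥ 3 gives C(11,3) = 165; x_3 ≥ 8 gives C(6,3) = 20; x_4 ≥ 9 gives C(5,3) = 10. Together 251.
Add back pairs where two caps are both exceeded: 10 + 0 + 0 + 1 + 0 + 0 = 11.
By inclusion–exclusion the count is 364 − 251 + 11 = 124.

124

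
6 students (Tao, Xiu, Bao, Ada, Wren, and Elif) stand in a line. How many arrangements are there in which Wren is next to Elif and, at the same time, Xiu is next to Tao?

Treat {Wren,Elif} as one block (2 orders) and {Xiu,Tao} as another (2 orders).
That leaves 4 units to arrange: 2 × 2 × 4! = 4 × 24 = 96.

96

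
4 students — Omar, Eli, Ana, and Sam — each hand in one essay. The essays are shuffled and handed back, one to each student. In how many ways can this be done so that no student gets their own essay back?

This is the derangement count D_4: permutations of 4 items with no fixed point.
By inclusion–exclusion this is Σ_{j=0}^{4} (−1)^j C(4,j)·(4−j)!.
Computing: 24 − 24 + 12 − 4 + 1 = 9.

9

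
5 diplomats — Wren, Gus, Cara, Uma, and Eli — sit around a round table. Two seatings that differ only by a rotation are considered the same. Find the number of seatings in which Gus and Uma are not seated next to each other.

All circular seatings of 5 people number (4)! = 24.
Seatings with Gus beside Uma: treat them as a block with 2 internal orders, giving 2 × (3)! = 12.
Subtracting, 24 − 12 = 12.

12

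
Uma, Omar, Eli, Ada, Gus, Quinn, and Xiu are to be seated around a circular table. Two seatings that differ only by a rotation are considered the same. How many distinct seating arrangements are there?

720

Fix one person's seat to break rotational symmetry; the remaining 6 people can be arranged in (6)! = 720 ways.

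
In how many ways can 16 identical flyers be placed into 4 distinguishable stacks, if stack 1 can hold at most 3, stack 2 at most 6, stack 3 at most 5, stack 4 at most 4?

10

Ignoring the caps, the number of non-negative solutions to x_1+…+x_4 = 16 is C(19,3) = 969.
Subtract solutions that violate a single cap (substitute x_i' = x_i − (cap_i+1)): x_1 ≥ 4 gives C(15,3) = 455; x_2 ≥ 7 gives C(12,3) = 220; x_3 ≥ 6 gives C(13,3) = 286; x_4 ≥ 5 gives C(14,3) = 364. Together 1325.
Add back pairs where two caps are both exceeded: 56 + 84 + 120 + 20 + 35 + 56 = 371.
Subtract triples: 0 + 1 + 4 + 0 = 5.
By inclusion–exclusion the count is 969 − 1325 + 371 − 5 = 10.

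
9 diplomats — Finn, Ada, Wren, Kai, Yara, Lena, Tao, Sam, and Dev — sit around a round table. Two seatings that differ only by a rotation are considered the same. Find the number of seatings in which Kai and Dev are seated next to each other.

10080

Glue Kai and Dev into a block (2 internal orders). Seating 8 units around a circle gives (7)! arrangements.
So 2 × (7)! = 2 × 5040 = 10080.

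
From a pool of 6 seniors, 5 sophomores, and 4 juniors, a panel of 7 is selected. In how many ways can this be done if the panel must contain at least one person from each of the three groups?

Unrestricted: C(15,7) = 6435 ways to pick any 7 of the 15.
Subtract selections that omit an entire group: no seniors → C(9,7) = 36; no sophomores → C(10,7) = 120; no juniors → C(11,7) = 330.
Add back selections omitting two groups (i.e. drawn from a single group): C(6,7) + C(5,7) + C(4,7) = 0.
By inclusion–exclusion: 6435 − 486 + 0 = 5949.

5949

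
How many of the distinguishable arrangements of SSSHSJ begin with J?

Fix J in the first position and arrange the remaining 5 letters.
Those 5 letters have S appearing 4 times, giving (5)!/(4!) = 5.

5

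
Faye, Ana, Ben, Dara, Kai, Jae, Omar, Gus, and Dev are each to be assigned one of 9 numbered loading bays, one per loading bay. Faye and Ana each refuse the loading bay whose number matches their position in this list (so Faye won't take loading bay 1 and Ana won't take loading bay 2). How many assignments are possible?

Let Aᵢ (for i ∈ {1, 2}) be the placements that put person i in their forbidden loading bay. Any j of these fix j positions, leaving (9−j)! ways to fill the rest, and there are C(2,j) ways to pick which j.
By inclusion–exclusion, the number of valid placements is Σ_{j=0}^{2} (−1)^j C(2,j)·(9−j)!.
Computing: 362880 − 80640 + 5040 = 287280.

287280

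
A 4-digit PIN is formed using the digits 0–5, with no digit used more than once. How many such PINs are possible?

This is a permutation of 4 out of 6: P(6,4) = 6!/2!.
That product is 6 × 5 × 4 × 3 = 360.

360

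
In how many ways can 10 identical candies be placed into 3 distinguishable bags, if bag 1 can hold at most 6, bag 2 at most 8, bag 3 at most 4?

32

By stars and bars, unrestricted non-negative solutions to x_1+…+x_3 = 10 number C(10+2,2) = 66.
Subtract solutions that violate a single cap (substitute x_i' = x_i − (cap_i+1)): x_1 ≥ 7 gives C(5,2) = 10; x_2 ≥ 9 gives C(3,2) = 3; x_3 ≥ 5 gives C(7,2) = 21. Together 34.
No two caps can be exceeded simultaneously, so the pair terms are all 0.
By inclusion–exclusion the count is 66 − 34 + 0 = 32.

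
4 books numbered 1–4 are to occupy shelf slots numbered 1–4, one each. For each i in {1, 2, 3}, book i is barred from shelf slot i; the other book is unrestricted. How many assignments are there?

11

Let Aᵢ (for i ∈ {1, 2, 3}) be the placements that put book i in its forbidden shelf slot. Any j of these fix j positions, leaving (4−j)! ways to fill the rest, and there are C(3,j) ways to pick which j.
By inclusion–exclusion, the number of valid placements is Σ_{j=0}^{3} (−1)^j C(3,j)·(4−j)!.
Computing: 24 − 18 + 6 − 1 = 11.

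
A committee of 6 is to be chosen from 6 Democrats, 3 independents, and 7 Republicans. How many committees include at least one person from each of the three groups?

6006

With no constraint there are C(16,6) = 8008 possible selections.
Subtract selections that omit an entire group: no Democrats → C(10,6) = 210; no independents → C(13,6) = 1716; no Republicans → C(9,6) = 84.
Add back selections omitting two groups (i.e. drawn from a single group): C(6,6) + C(3,6) + C(7,6) = 8.
By inclusion–exclusion: 8008 − 2010 + 8 = 6006.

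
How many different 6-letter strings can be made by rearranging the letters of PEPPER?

PEPPER has 6 letters with E appearing twice and P appearing 3 times.
The number of distinct arrangements is 6!/(3!·2!) = 720/12 = 60.

60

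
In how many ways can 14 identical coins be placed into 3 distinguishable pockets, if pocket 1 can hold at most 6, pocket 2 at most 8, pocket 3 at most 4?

Ignoring the caps, the number of non-negative solutions to x_1+…+x_3 = 14 is C(16,2) = 120.
Subtract solutions that violate a single cap (substitute x_i' = x_i − (cap_i+1)): x_1 ≥ 7 gives C(9,2) = 36; x_2 ≥ 9 gives C(7,2) = 21; x_3 ≥ 5 gives C(11,2) = 55. Together 112.
Add back pairs where two caps are both exceeded: 0 + 6 + 1 = 7.
By inclusion–exclusion the count is 120 − 112 + 7 = 15.

15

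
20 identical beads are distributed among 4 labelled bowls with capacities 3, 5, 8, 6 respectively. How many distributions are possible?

By stars and bars, unrestricted non-negative solutions to x_1+…+x_4 = 20 number C(20+3,3) = 1771.
Subtract solutions that violate a single cap (substitute x_i' = x_i − (cap_i+1)): x_1 ≥ 4 gives C(19,3) = 969; x_2 ≥ 6 gives C(17,3) = 680; x_3 ≥ 9 gives C(14,3) = 364; x_4 ≥ 7 gives C(16,3) = 560. Together 2573.
Add back pairs where two caps are both exceeded: 286 + 120 + 220 + 56 + 120 + 35 = 837.
Subtract triples: 4 + 20 + 1 + 0 = 25.
By inclusion–exclusion the count is 1771 − 2573 + 837 − 25 = 10.

10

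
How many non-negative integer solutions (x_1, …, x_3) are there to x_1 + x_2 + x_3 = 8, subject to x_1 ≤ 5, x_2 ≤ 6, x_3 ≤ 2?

Without the upper bounds there are C(10,2) = 45 ways to split 8 among 3 variables.
Subtract solutions that violate a single cap (substitute x_i' = x_i − (cap_i+1)): x_1 ≥ 6 gives C(4,2) = 6; x_2 ≥ 7 gives C(3,2) = 3; x_3 ≥ 3 gives C(7,2) = 21. Together 30.
No two caps can be exceeded simultaneously, so the pair terms are all 0.
By inclusion–exclusion the count is 45 − 30 + 0 = 15.

15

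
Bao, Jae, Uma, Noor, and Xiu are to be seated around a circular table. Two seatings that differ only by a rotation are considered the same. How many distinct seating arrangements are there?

24

Around a circle, 5 distinct people have 5!/5 = (4)! = 24 rotationally distinct seatings.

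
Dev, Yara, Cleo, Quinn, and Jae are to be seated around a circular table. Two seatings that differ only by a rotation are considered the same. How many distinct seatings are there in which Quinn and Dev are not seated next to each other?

12

Without the restriction there are (4)! = 24 seatings.
Those with Quinn next to Dev: fuse the pair into one unit and seat 4 units around a circle — 2·(3)! = 12.
Subtracting, 24 − 12 = 12.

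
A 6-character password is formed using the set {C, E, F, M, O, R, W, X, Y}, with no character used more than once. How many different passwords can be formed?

Choose and order 6 of the 9 symbols: the first character has 9 options, the next 8, and so on down to 4.
9 × 8 × 7 × 6 × 5 × 4 = 60480.

60480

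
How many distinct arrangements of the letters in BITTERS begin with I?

Fix I in the first position and arrange the remaining 6 letters.
Those 6 letters have T appearing twice, giving (6)!/(2!) = 360.

360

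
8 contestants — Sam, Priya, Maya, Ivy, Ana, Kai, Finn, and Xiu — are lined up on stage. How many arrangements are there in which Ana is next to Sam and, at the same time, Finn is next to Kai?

Treat {Ana,Sam} as one block (2 orders) and {Finn,Kai} as another (2 orders).
That leaves 6 units to arrange: 2 × 2 × 6! = 4 × 720 = 2880.

2880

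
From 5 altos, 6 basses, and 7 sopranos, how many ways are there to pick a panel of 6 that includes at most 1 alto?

8151

Split by how many altos are chosen (0 through 1).
Sum: C(5,0)·C(13,6) + C(5,1)·C(13,5) = 1716 + 6435 = 8151.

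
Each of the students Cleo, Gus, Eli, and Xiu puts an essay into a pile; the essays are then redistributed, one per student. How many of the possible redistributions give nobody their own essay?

9

Count assignments avoiding every fixed point. For any j of the 4 students fixed to their own essay, the other 4−j can be arranged in (4−j)! ways.
By inclusion–exclusion this is Σ_{j=0}^{4} (−1)^j C(4,j)·(4−j)!.
Computing: 24 − 24 + 12 − 4 + 1 = 9.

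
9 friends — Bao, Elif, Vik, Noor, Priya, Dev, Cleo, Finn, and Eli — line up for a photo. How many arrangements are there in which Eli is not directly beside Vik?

282240

There are 9! = 362880 arrangements in all. If Eli and Vik are adjacent, merging them into one block gives 2·(8)! = 80640 arrangements.
So 362880 − 80640 = 282240 arrangements keep them apart.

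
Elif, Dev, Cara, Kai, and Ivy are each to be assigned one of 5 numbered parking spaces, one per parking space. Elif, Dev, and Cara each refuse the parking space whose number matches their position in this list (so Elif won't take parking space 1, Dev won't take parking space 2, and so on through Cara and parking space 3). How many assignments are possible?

64

Let Aᵢ (for i ∈ {1, 2, 3}) be the placements that put person i in their forbidden parking space. Any j of these fix j positions, leaving (5−j)! ways to fill the rest, and there are C(3,j) ways to pick which j.
By inclusion–exclusion, the number of valid placements is Σ_{j=0}^{3} (−1)^j C(3,j)·(5−j)!.
Computing: 120 − 72 + 18 − 2 = 64.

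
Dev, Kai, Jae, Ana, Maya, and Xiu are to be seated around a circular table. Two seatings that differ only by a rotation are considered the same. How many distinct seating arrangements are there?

Fix one person's seat to break rotational symmetry; the remaining 5 people can be arranged in (5)! = 120 ways.

120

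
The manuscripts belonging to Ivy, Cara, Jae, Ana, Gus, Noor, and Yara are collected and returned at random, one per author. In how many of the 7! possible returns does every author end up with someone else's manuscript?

1854

This is the derangement count D_7: permutations of 7 items with no fixed point.
By inclusion–exclusion this is Σ_{j=0}^{7} (−1)^j C(7,j)·(7−j)!.
Computing: 5040 − 5040 + 2520 − 840 + 210 − 42 + 7 − 1 = 1854.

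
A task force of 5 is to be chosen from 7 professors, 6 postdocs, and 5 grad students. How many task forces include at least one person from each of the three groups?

6055

Total 5-person selections from all 18: C(18,5) = 8568.
Selections missing a whole group: no professors → C(11,5) = 462; no postdocs → C(12,5) = 792; no grad students → C(13,5) = 1287.
Add back selections omitting two groups (i.e. drawn from a single group): C(7,5) + C(6,5) + C(5,5) = 28.
By inclusion–exclusion: 8568 − 2541 + 28 = 6055.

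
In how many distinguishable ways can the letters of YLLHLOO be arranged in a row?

YLLHLOO has 7 letters with L appearing 3 times and O appearing twice.
The number of distinct arrangements is 7!/(3!·2!) = 5040/12 = 420.

420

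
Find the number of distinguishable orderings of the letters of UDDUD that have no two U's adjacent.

6

There are 5!/(3!·2!) = 10 arrangements of UDDUD in total.
Arrangements with the U's together: treat UU as one letter, giving (4)!/(3!) = 4.
Hence 10 − 4 = 6.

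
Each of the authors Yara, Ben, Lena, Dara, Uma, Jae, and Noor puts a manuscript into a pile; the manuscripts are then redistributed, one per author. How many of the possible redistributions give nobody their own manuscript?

1854

This is the derangement count D_7: permutations of 7 items with no fixed point.
By inclusion–exclusion this is Σ_{j=0}^{7} (−1)^j C(7,j)·(7−j)!.
Computing: 5040 − 5040 + 2520 − 840 + 210 − 42 + 7 − 1 = 1854.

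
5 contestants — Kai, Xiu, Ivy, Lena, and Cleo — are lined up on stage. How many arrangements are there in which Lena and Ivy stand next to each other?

48

Glue Lena and Ivy into one block (2 internal orders), leaving 4 units to arrange in a row.
So the count is 2·(4)! = 48.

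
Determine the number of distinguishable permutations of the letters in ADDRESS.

1260

ADDRESS has 7 letters with D appearing twice and S appearing twice.
The number of distinct arrangements is 7!/(2!·2!) = 5040/4 = 1260.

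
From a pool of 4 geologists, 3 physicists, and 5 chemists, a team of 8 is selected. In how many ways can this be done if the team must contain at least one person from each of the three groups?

485

Unrestricted: C(12,8) = 495 ways to pick any 8 of the 12.
Subtract selections that omit an entire group: no geologists → C(8,8) = 1; no physicists → C(9,8) = 9; no chemists → C(7,8) = 0.
Add back selections omitting two groups (i.e. drawn from a single group): C(4,8) + C(3,8) + C(5,8) = 0.
By inclusion–exclusion: 495 − 10 + 0 = 485.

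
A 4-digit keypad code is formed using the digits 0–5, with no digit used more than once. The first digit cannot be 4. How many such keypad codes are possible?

The first digit has 6−1 = 5 choices (anything except 4).
The remaining 3 digits are filled from the other 5 symbols without repetition: 5 × 4 × 3 = 60.
Total: 5 × 60 = 300.

300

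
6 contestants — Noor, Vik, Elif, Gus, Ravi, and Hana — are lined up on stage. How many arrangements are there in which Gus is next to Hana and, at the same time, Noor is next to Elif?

Treat {Gus,Hana} as one block (2 orders) and {Noor,Elif} as another (2 orders).
That leaves 4 units to arrange: 2 × 2 × 4! = 4 × 24 = 96.

96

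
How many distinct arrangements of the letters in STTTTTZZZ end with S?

56

Fix S in the last position and arrange the remaining 8 letters.
Those 8 letters have T appearing 5 times and Z appearing 3 times, giving (8)!/(5!·3!) = 56.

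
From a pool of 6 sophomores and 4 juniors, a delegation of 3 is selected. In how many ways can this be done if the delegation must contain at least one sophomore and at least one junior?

96

Total 3-person selections from all 10: C(10,3) = 120.
Subtract selections that omit an entire group: no sophomores → C(4,3) = 4; no juniors → C(6,3) = 20.
Both groups omitted at once is impossible, so 120 − 24 = 96.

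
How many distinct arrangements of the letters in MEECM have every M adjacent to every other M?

Treat the 2 copies of M as a single block. The multiset to arrange is then {MM, C, E, E}, 4 items in all.
That gives (4)!/(2!) = 12 arrangements.

12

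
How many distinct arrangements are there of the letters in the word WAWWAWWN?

168

The 8 letters of WAWWAWWN have repeats: A appearing twice and W appearing 5 times.
So there are 8! / (5!·2!) = 168 distinguishable arrangements.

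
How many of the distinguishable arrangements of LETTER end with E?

60

Fix E in the last position and arrange the remaining 5 letters.
Those 5 letters have T appearing twice, giving (5)!/(2!) = 60.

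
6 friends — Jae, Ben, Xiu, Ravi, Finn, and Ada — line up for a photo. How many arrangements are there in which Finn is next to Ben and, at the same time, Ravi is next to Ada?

Treat {Finn,Ben} as one block (2 orders) and {Ravi,Ada} as another (2 orders).
That leaves 4 units to arrange: 2 × 2 × 4! = 4 × 24 = 96.

96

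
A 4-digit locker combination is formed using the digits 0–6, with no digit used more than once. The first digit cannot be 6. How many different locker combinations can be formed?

The first digit has 7−1 = 6 choices (anything except 6).
The remaining 3 digits are filled from the other 6 symbols without repetition: 6 × 5 × 4 = 120.
Total: 6 × 120 = 720.

720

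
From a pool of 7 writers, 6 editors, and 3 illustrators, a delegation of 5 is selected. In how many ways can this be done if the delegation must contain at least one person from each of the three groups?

2730

Unrestricted: C(16,5) = 4368 ways to pick any 5 of the 16.
Subtract selections that omit an entire group: no writers → C(9,5) = 126; no editors → C(10,5) = 252; no illustrators → C(13,5) = 1287.
Add back selections omitting two groups (i.e. drawn from a single group): C(7,5) + C(6,5) + C(3,5) = 27.
By inclusion–exclusion: 4368 − 1665 + 27 = 2730.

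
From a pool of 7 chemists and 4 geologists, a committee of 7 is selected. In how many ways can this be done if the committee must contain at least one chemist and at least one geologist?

329

Unrestricted: C(11,7) = 330 ways to pick any 7 of the 11.
Subtract selections that omit an entire group: no chemists → C(4,7) = 0; no geologists → C(7,7) = 1.
Both groups omitted at once is impossible, so 330 − 1 = 329.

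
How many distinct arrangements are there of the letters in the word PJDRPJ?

PJDRPJ has 6 letters with J appearing twice and P appearing twice.
So there are 6! / (2!·2!) = 180 distinguishable arrangements.

180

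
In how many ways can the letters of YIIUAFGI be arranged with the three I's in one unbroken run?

720

Treat the 3 copies of I as a single block. The multiset to arrange is then {III, A, F, G, U, Y}, 6 items in all.
All 6 items are distinct, so there are (6)! = 720 arrangements.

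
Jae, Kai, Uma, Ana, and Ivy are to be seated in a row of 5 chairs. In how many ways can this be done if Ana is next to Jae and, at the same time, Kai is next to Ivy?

24

Treat {Ana,Jae} as one block (2 orders) and {Kai,Ivy} as another (2 orders).
That leaves 3 units to arrange: 2 × 2 × 3! = 4 × 6 = 24.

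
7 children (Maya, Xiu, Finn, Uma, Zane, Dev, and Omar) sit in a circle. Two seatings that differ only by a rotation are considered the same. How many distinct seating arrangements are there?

Seat Maya anywhere (absorbing the rotational symmetry), then permute the other 6: (6)! = 720.

720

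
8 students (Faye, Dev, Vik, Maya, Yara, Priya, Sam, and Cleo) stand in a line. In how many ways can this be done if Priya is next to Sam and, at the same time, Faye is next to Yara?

Treat {Priya,Sam} as one block (2 orders) and {Faye,Yara} as another (2 orders).
That leaves 6 units to arrange: 2 × 2 × 6! = 4 × 720 = 2880.

2880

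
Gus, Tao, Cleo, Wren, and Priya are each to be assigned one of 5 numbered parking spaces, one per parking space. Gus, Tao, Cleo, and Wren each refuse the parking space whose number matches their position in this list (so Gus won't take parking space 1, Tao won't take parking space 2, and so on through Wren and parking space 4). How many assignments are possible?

Let Aᵢ (for 1 ≤ i ≤ 4) be the placements that put person i in their forbidden parking space. Any j of these fix j positions, leaving (5−j)! ways to fill the rest, and there are C(4,j) ways to pick which j.
By inclusion–exclusion, the number of valid placements is Σ_{j=0}^{4} (−1)^j C(4,j)·(5−j)!.
Computing: 120 − 96 + 36 − 8 + 1 = 53.

53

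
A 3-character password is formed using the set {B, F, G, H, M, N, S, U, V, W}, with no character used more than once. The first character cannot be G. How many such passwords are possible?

648

The first character has 10−1 = 9 choices (anything except G).
The remaining 2 characters are filled from the other 9 symbols without repetition: 9 × 8 = 72.
Total: 9 × 72 = 648.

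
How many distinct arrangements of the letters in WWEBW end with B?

Fix B in the last position and arrange the remaining 4 letters.
Those 4 letters have W appearing 3 times, giving (4)!/(3!) = 4.

4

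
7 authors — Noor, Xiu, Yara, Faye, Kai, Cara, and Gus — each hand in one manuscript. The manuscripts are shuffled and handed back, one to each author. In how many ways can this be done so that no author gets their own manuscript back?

1854

This is the derangement count D_7: permutations of 7 items with no fixed point.
By inclusion–exclusion this is Σ_{j=0}^{7} (−1)^j C(7,j)·(7−j)!.
Computing: 5040 − 5040 + 2520 − 840 + 210 − 42 + 7 − 1 = 1854.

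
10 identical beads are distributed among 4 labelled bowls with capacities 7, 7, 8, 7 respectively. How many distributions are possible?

Ignoring the caps, the number of non-negative solutions to x_1+…+x_4 = 10 is C(13,3) = 286.
Subtract solutions that violate a single cap (substitute x_i' = x_i − (cap_i+1)): x_1 ≥ 8 gives C(5,3) = 10; x_2 ≥ 8 gives C(5,3) = 10; x_3 ≥ 9 gives C(4,3) = 4; x_4 ≥ 8 gives C(5,3) = 10. Together 34.
No two caps can be exceeded simultaneously, so the pair terms are all 0.
By inclusion–exclusion the count is 286 − 34 + 0 = 252.

252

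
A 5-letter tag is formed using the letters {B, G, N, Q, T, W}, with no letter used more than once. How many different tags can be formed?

720

This is a permutation of 5 out of 6: P(6,5) = 6!/1!.
That product is 6 × 5 × 4 × 3 × 2 = 720.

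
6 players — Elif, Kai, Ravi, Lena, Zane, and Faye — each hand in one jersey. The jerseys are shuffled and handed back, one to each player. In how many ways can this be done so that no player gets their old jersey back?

265

Count assignments avoiding every fixed point. For any j of the 6 players fixed to their old jersey, the other 6−j can be arranged in (6−j)! ways.
By inclusion–exclusion this is Σ_{j=0}^{6} (−1)^j C(6,j)·(6−j)!.
Computing: 720 − 720 + 360 − 120 + 30 − 6 + 1 = 265.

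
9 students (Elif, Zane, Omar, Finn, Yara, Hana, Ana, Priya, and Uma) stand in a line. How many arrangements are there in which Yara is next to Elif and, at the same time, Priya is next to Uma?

Treat {Yara,Elif} as one block (2 orders) and {Priya,Uma} as another (2 orders).
That leaves 7 units to arrange: 2 × 2 × 7! = 4 × 5040 = 20160.

20160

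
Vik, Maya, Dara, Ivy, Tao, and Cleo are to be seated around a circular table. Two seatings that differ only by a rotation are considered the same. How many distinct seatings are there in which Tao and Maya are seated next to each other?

Glue Tao and Maya into a block (2 internal orders). Seating 5 units around a circle gives (4)! arrangements.
So 2 × (4)! = 2 × 24 = 48.

48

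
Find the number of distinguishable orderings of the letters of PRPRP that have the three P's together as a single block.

Treat the 3 copies of P as a single block. The multiset to arrange is then {PPP, R, R}, 3 items in all.
That gives (3)!/(2!) = 3 arrangements.

3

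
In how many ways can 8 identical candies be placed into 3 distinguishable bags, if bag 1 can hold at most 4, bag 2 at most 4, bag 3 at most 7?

Ignoring the caps, the number of non-negative solutions to x_1+…+x_3 = 8 is C(10,2) = 45.
Subtract solutions that violate a single cap (substitute x_i' = x_i − (cap_i+1)): x_1 ≥ 5 gives C(5,2) = 10; x_2 ≥ 5 gives C(5,2) = 10; x_3 ≥ 8 gives C(2,2) = 1. Together 21.
No two caps can be exceeded simultaneously, so the pair terms are all 0.
By inclusion–exclusion the count is 45 − 21 + 0 = 24.

24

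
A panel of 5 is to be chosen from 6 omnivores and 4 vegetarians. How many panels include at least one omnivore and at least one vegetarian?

Unrestricted: C(10,5) = 252 ways to pick any 5 of the 10.
Selections missing a whole group: no omnivores → C(4,5) = 0; no vegetarians → C(6,5) = 6.
Both groups omitted at once is impossible, so 252 − 6 = 246.

246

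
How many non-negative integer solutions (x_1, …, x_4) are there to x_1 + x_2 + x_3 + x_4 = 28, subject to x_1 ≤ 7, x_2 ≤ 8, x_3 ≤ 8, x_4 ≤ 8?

20

Without the upper bounds there are C(31,3) = 4495 ways to split 28 among 4 variables.
Subtract solutions that violate a single cap (substitute x_i' = x_i − (cap_i+1)): x_1 ≥ 8 gives C(23,3) = 1771; x_2 ≥ 9 gives C(22,3) = 1540; x_3 ≥ 9 gives C(22,3) = 1540; x_4 ≥ 9 gives C(22,3) = 1540. Together 6391.
Add back pairs where two caps are both exceeded: 364 + 364 + 364 + 286 + 286 + 286 = 1950.
Subtract triples: 10 + 10 + 10 + 4 = 34.
By inclusion–exclusion the count is 4495 − 6391 + 1950 − 34 = 20.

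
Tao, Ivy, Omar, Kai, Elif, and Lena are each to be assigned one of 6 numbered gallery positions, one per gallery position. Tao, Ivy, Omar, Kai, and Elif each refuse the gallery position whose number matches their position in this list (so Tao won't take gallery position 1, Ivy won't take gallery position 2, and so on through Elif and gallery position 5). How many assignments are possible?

309

Let Aᵢ (for 1 ≤ i ≤ 5) be the placements that put person i in their forbidden gallery position. Any j of these fix j positions, leaving (6−j)! ways to fill the rest, and there are C(5,j) ways to pick which j.
By inclusion–exclusion, the number of valid placements is Σ_{j=0}^{5} (−1)^j C(5,j)·(6−j)!.
Computing: 720 − 600 + 240 − 60 + 10 − 1 = 309.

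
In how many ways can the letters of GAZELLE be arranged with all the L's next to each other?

360

Treat the 2 copies of L as a single block. The multiset to arrange is then {LL, A, E, E, G, Z}, 6 items in all.
That gives (6)!/(2!) = 360 arrangements.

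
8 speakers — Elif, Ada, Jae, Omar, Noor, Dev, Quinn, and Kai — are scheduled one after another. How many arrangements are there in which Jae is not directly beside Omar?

30240

Of the 8! = 40320 arrangements, those with Jae and Omar adjacent number 2 × 7! = 10080 (treat the pair as a block with 2 internal orders).
So 40320 − 10080 = 30240 arrangements keep them apart.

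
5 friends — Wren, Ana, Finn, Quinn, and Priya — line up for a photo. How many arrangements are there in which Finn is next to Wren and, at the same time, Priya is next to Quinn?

Treat {Finn,Wren} as one block (2 orders) and {Priya,Quinn} as another (2 orders).
That leaves 3 units to arrange: 2 × 2 × 3! = 4 × 6 = 24.

24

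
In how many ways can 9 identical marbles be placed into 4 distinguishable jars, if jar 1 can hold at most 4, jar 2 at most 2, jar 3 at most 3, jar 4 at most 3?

Ignoring the caps, the number of non-negative solutions to x_1+…+x_4 = 9 is C(12,3) = 220.
Subtract solutions that violate a single cap (substitute x_i' = x_i − (cap_i+1)): x_1 ≥ 5 gives C(7,3) = 35; x_2 ≥ 3 gives C(9,3) = 84; x_3 ≥ 4 gives C(8,3) = 56; x_4 ≥ 4 gives C(8,3) = 56. Together 231.
Add back pairs where two caps are both exceeded: 4 + 1 + 1 + 10 + 10 + 4 = 30.
By inclusion–exclusion the count is 220 − 231 + 30 = 19.

19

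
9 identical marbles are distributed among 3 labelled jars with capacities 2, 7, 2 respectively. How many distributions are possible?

6

Without the upper bounds there are C(11,2) = 55 ways to split 9 among 3 jars.
Subtract solutions that violate a single cap (substitute x_i' = x_i − (cap_i+1)): x_1 ≥ 3 gives C(8,2) = 28; x_2 ≥ 8 gives C(3,2) = 3; x_3 ≥ 3 gives C(8,2) = 28. Together 59.
Add back pairs where two caps are both exceeded: 0 + 10 + 0 = 10.
By inclusion–exclusion the count is 55 − 59 + 10 = 6.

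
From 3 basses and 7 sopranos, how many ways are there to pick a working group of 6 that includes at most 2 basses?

175

Split by how many basses are chosen (0 through 2).
Sum: C(3,0)·C(7,6) + C(3,1)·C(7,5) + C(3,2)·C(7,4) = 7 + 63 + 105 = 175.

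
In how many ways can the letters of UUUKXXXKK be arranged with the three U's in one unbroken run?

Treat the 3 copies of U as a single block. The multiset to arrange is then {UUU, K, K, K, X, X, X}, 7 items in all.
That gives (7)!/(3!·3!) = 140 arrangements.

140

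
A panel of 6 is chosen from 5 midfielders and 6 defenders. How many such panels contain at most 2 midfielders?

181

Split by how many midfielders are chosen (0 through 2).
Sum: C(5,0)·C(6,6) + C(5,1)·C(6,5) + C(5,2)·C(6,4) = 1 + 30 + 150 = 181.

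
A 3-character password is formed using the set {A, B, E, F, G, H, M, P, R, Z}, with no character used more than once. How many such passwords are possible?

720

With no repetition, fill the 3 characters in order: 10 choices, then 9, down to 8.
That product is 10 × 9 × 8 = 720.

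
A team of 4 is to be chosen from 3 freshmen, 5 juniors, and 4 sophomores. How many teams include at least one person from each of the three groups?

270

With no constraint there are C(12,4) = 495 possible selections.
Subtract selections that omit an entire group: no freshmen → C(9,4) = 126; no juniors → C(7,4) = 35; no sophomores → C(8,4) = 70.
Add back selections omitting two groups (i.e. drawn from a single group): C(3,4) + C(5,4) + C(4,4) = 6.
By inclusion–exclusion: 495 − 231 + 6 = 270.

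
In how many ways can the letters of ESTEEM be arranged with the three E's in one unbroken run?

24

Treat the 3 copies of E as a single block. The multiset to arrange is then {EEE, M, S, T}, 4 items in all.
All 4 items are distinct, so there are (4)! = 24 arrangements.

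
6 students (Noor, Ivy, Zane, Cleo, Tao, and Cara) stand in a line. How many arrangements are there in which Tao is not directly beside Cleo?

480

There are 6! = 720 arrangements in all. If Tao and Cleo are adjacent, merging them into one block gives 2·(5)! = 240 arrangements.
So 720 − 240 = 480 arrangements keep them apart.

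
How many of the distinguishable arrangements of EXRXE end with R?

6

Fix R in the last position and arrange the remaining 4 letters.
Those 4 letters have E appearing twice and X appearing twice, giving (4)!/(2!·2!) = 6.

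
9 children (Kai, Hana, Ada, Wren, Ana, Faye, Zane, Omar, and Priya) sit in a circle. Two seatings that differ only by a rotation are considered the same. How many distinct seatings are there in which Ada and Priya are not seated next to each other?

30240

Without the restriction there are (8)! = 40320 seatings.
Seatings with Ada beside Priya: treat them as a block with 2 internal orders, giving 2 × (7)! = 10080.
Subtracting, 40320 − 10080 = 30240.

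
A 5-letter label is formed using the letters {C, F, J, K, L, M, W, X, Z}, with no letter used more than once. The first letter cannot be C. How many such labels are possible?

13440

The first letter has 9−1 = 8 choices (anything except C).
The remaining 4 letters are filled from the other 8 symbols without repetition: 8 × 7 × 6 × 5 = 1680.
Total: 8 × 1680 = 13440.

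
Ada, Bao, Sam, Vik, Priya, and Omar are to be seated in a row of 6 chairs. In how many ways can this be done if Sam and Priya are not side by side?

Of the 6! = 720 arrangements, those with Sam and Priya adjacent number 2 × 5! = 240 (treat the pair as a block with 2 internal orders).
So 720 − 240 = 480 arrangements keep them apart.

480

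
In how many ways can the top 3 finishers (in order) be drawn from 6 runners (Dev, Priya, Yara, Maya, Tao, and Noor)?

There are 6 choices for 1st place, 5 for 2nd, and 4 for 3rd.
That gives 6 × 5 × 4 = 120.

120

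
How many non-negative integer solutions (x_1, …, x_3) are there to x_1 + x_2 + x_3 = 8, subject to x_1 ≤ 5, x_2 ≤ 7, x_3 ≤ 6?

By stars and bars, unrestricted non-negative solutions to x_1+…+x_3 = 8 number C(8+2,2) = 45.
Subtract solutions that violate a single cap (substitute x_i' = x_i − (cap_i+1)): x_1 ≥ 6 gives C(4,2) = 6; x_2 ≥ 8 gives C(2,2) = 1; x_3 ≥ 7 gives C(3,2) = 3. Together 10.
No two caps can be exceeded simultaneously, so the pair terms are all 0.
By inclusion–exclusion the count is 45 − 10 + 0 = 35.

35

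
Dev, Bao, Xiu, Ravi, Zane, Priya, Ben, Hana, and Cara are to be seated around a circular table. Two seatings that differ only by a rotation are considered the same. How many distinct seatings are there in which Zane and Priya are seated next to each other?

10080

Glue Zane and Priya into a block (2 internal orders). Seating 8 units around a circle gives (7)! arrangements.
So 2 × (7)! = 2 × 5040 = 10080.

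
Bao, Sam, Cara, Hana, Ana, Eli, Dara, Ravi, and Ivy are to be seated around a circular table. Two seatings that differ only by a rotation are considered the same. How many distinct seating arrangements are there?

40320

Fix one person's seat to break rotational symmetry; the remaining 8 people can be arranged in (8)! = 40320 ways.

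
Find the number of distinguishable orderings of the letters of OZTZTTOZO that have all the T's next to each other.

140

Treat the 3 copies of T as a single block. The multiset to arrange is then {TTT, O, O, O, Z, Z, Z}, 7 items in all.
That gives (7)!/(3!·3!) = 140 arrangements.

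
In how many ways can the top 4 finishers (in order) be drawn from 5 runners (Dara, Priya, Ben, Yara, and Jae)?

120

There are 5 choices for 1st place, 4 for 2nd, and so on down to 2 for position 4.
That gives 5 × 4 × 3 × 2 = 120.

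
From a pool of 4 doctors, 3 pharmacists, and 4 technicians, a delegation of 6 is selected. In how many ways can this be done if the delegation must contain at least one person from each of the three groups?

Total 6-person selections from all 11: C(11,6) = 462.
Selections missing a whole group: no doctors → C(7,6) = 7; no pharmacists → C(8,6) = 28; no technicians → C(7,6) = 7.
Add back selections omitting two groups (i.e. drawn from a single group): C(4,6) + C(3,6) + C(4,6) = 0.
By inclusion–exclusion: 462 − 42 + 0 = 420.

420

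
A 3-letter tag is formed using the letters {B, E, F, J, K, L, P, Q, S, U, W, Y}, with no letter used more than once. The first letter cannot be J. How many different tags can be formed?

1210

The first letter has 12−1 = 11 choices (anything except J).
The remaining 2 letters are filled from the other 11 symbols without repetition: 11 × 10 = 110.
Total: 11 × 110 = 1210.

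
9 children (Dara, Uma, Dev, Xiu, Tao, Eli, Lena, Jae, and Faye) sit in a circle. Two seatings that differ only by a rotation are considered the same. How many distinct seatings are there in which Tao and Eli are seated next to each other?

10080

Treat {Tao, Eli} as one unit (2 internal orders) and seat the resulting 8 units around the table: (7)! circular arrangements.
So 2 × (7)! = 2 × 5040 = 10080.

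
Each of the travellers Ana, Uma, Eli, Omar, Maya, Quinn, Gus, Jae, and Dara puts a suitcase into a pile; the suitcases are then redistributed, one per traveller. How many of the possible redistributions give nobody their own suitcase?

Count assignments avoiding every fixed point. For any j of the 9 travellers fixed to their own suitcase, the other 9−j can be arranged in (9−j)! ways.
By inclusion–exclusion this is Σ_{j=0}^{9} (−1)^j C(9,j)·(9−j)!.
Computing: 362880 − 362880 + 181440 − 60480 + 15120 − 3024 + 504 − 72 + 9 − 1 = 133496.

133496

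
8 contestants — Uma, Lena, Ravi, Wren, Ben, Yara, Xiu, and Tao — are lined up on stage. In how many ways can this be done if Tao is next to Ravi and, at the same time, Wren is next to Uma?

Treat {Tao,Ravi} as one block (2 orders) and {Wren,Uma} as another (2 orders).
That leaves 6 units to arrange: 2 × 2 × 6! = 4 × 720 = 2880.

2880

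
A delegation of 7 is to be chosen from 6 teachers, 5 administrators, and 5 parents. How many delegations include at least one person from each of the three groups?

10660

Unrestricted: C(16,7) = 11440 ways to pick any 7 of the 16.
Selections missing a whole group: no teachers → C(10,7) = 120; no administrators → C(11,7) = 330; no parents → C(11,7) = 330.
Add back selections omitting two groups (i.e. drawn from a single group): C(6,7) + C(5,7) + C(5,7) = 0.
By inclusion–exclusion: 11440 − 780 + 0 = 10660.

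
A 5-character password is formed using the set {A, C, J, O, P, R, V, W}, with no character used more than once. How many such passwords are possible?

This is a permutation of 5 out of 8: P(8,5) = 8!/3!.
That product is 8 × 7 × 6 × 5 × 4 = 6720.

6720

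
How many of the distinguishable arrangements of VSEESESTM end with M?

Fix M in the last position and arrange the remaining 8 letters.
Those 8 letters have E appearing 3 times and S appearing 3 times, giving (8)!/(3!·3!) = 1120.

1120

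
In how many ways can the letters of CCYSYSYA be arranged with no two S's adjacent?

There are 8!/(3!·2!·2!) = 1680 arrangements of CCYSYSYA in total.
If the two S's are adjacent, glue them into one block, leaving 7 items to arrange: (7)!/(3!·2!) = 420 ways.
Subtracting, 1680 − 420 = 1260 arrangements keep the S's apart.

1260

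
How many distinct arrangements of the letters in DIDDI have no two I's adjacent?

Total arrangements of DIDDI: 5!/(3!·2!) = 10.
If the two I's are adjacent, glue them into one block, leaving 4 items to arrange: (4)!/(3!) = 4 ways.
Hence 10 − 4 = 6.

6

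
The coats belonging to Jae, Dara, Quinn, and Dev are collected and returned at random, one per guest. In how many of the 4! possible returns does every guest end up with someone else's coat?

9

Let Aᵢ be the assignments in which guest i gets their own coat. We want the size of the complement of A₁∪…∪A_4.
By inclusion–exclusion this is Σ_{j=0}^{4} (−1)^j C(4,j)·(4−j)!.
Computing: 24 − 24 + 12 − 4 + 1 = 9.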